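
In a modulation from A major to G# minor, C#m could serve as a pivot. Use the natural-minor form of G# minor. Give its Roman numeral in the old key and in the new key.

The scale of A major is A B C# D E F# G#; C# is degree 3, and the triad built there (C#-E-G#) is minor, so it is iii.
The scale of G# minor (natural minor) is G# A# B C# D# E F#; C# is degree 4, and the triad built there (C#-E-G#) is minor, so it is iv.

iii in A major; iv in G# minor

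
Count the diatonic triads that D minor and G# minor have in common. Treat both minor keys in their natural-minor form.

0

Diatonic triads of D minor (natural minor): Dm (i), Edim (ii°), F (III), Gm (iv), Am (v), Bb (VI), C (VII).
Diatonic triads of G# minor (natural minor): G#m (i), A#dim (ii°), B (III), C#m (iv), D#m (v), E (VI), F# (VII).
No triad has the same root and quality in both keys.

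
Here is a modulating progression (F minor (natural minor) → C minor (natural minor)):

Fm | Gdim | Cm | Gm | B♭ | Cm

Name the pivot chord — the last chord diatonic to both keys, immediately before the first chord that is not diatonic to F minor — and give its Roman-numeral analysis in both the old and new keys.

Chords diatonic to F minor: Fm, Gdim, A♭, B♭m, Cm, D♭, E♭.
Reading the progression, the first chord not in that set is Gm, so the modulation leaves F minor there.
The chord immediately before Gm is Cm, which is diatonic to both keys: v in F minor and i in C minor.

Cm — v in F minor, i in C minor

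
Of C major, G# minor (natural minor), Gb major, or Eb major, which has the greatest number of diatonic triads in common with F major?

C major

Triads of F major: F major (I), G minor (ii), A minor (iii), Bb major (IV), C major (V), D minor (vi), E diminished (vii°).
C major shares 4: F, Am, C, Dm.
G# minor (natural minor) shares 0: none.
Gb major shares 0: none.
Eb major shares 2: Gm, Bb.
The most common triads (4) are shared with C major.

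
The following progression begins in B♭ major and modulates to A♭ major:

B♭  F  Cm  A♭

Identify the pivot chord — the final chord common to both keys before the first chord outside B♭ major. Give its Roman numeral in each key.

Chords diatonic to B♭ major: B♭, Cm, Dm, E♭, F, Gm, Adim.
Reading the progression, the first chord not in that set is A♭, so the modulation leaves B♭ major there.
The chord immediately before A♭ is Cm, which is diatonic to both keys: ii in B♭ major and iii in A♭ major.

Cm — ii in B♭ major, iii in A♭ major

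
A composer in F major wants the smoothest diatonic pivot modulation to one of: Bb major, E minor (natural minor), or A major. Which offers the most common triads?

Bb major

Triads of F major: F (I), Gm (ii), Am (iii), Bb (IV), C (V), Dm (vi), Edim (vii°).
Bb major shares 4: F, Gm, Bb, Dm.
E minor (natural minor) shares 2: Am, C.
A major shares 0: none.
The most common triads (4) are shared with Bb major.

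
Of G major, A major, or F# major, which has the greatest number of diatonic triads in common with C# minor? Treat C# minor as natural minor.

A major

Triads of C# minor (natural minor): C#m (i), D#dim (ii°), E (III), F#m (iv), G#m (v), A (VI), B (VII).
G major shares 0: none.
A major shares 4: C#m, E, F#m, A.
F# major shares 2: G#m, B.
The most common triads (4) are shared with A major.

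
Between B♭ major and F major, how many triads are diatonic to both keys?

4

Diatonic triads of B♭ major: B♭ (I), Cm (ii), Dm (iii), E♭ (IV), F (V), Gm (vi), Adim (vii°).
Diatonic triads of F major: F (I), Gm (ii), Am (iii), B♭ (IV), C (V), Dm (vi), Edim (vii°).
Matching root and quality in both lists: B♭, Dm, F, Gm.
That gives 4 common triads.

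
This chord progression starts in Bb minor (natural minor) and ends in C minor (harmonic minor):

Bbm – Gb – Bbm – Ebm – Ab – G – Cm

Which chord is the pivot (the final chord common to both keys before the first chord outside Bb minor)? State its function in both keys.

Ab — VII in Bb minor, VI in C minor

Chords diatonic to Bb minor: Bbm, Cdim, Db, Ebm, Fm, Gb, Ab.
Reading the progression, the first chord not in that set is G, so the modulation leaves Bb minor there.
The chord immediately before G is Ab, which is diatonic to both keys: VII in Bb minor and VI in C minor.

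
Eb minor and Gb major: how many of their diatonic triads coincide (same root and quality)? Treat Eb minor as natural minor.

Diatonic triads of Eb minor (natural minor): Ebm (i), Fdim (ii°), Gb (III), Abm (iv), Bbm (v), Cb (VI), Db (VII).
Diatonic triads of Gb major: Gb (I), Abm (ii), Bbm (iii), Cb (IV), Db (V), Ebm (vi), Fdim (vii°).
Matching root and quality in both lists: Ebm, Fdim, Gb, Abm, Bbm, Cb, Db.
That gives 7 common triads.

7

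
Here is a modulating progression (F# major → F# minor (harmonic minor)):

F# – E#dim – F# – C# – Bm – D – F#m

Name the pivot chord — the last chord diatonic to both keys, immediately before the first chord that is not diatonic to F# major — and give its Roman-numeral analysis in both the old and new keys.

Chords diatonic to F# major: F#, G#m, A#m, B, C#, D#m, E#dim.
Reading the progression, the first chord not in that set is Bm, so the modulation leaves F# major there.
The chord immediately before Bm is C#, which is diatonic to both keys: V in F# major and V in F# minor.

C# — V in F# major, V in F# minor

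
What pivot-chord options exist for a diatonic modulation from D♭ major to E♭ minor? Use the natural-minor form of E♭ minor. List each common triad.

Triads in D♭ major: D♭ (I), E♭m (ii), Fm (iii), G♭ (IV), A♭ (V), B♭m (vi), Cdim (vii°).
Triads in E♭ minor (natural minor): E♭m (i), Fdim (ii°), G♭ (III), A♭m (iv), B♭m (v), C♭ (VI), D♭ (VII).
Shared triads with their functions: D♭ (I in D♭ major, VII in E♭ minor); E♭m (ii in D♭ major, i in E♭ minor); G♭ (IV in D♭ major, III in E♭ minor); B♭m (vi in D♭ major, v in E♭ minor).

D♭, E♭m, G♭, B♭m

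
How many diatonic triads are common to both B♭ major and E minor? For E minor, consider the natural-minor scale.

0

Diatonic triads of B♭ major: B♭ (I), Cm (ii), Dm (iii), E♭ (IV), F (V), Gm (vi), Adim (vii°).
Diatonic triads of E minor (natural minor): Em (i), F♯dim (ii°), G (III), Am (iv), Bm (v), C (VI), D (VII).
No triad has the same root and quality in both keys.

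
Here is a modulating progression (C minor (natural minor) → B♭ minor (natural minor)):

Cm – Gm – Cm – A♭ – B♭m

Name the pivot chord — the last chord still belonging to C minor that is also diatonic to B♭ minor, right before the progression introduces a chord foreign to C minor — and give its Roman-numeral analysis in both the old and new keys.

Chords diatonic to C minor: Cm, Ddim, E♭, Fm, Gm, A♭, B♭.
Reading the progression, the first chord not in that set is B♭m, so the modulation leaves C minor there.
The chord immediately before B♭m is A♭, which is diatonic to both keys: VI in C minor and VII in B♭ minor.

A♭ — VI in C minor, VII in B♭ minor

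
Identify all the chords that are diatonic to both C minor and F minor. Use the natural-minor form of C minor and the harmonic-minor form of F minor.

Triads in C minor (natural minor): Cm (i), Ddim (ii°), E♭ (III), Fm (iv), Gm (v), A♭ (VI), B♭ (VII).
Triads in F minor (harmonic minor): Fm (i), Gdim (ii°), A♭aug (III+), B♭m (iv), C (V), D♭ (VI), Edim (vii°).
Shared triads with their functions: Fm (iv in C minor, i in F minor).

Fm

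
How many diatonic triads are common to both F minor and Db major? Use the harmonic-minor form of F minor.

Diatonic triads of F minor (harmonic minor): F minor (i), G diminished (ii°), Ab augmented (III+), Bb minor (iv), C major (V), Db major (VI), E diminished (vii°).
Diatonic triads of Db major: Db major (I), Eb minor (ii), F minor (iii), Gb major (IV), Ab major (V), Bb minor (vi), C diminished (vii°).
Matching root and quality in both lists: F minor, Bb minor, Db major.
That gives 3 common triads.

3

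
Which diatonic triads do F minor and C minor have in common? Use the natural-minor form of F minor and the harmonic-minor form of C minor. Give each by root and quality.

Triads in F minor (natural minor): Fm (i), Gdim (ii°), A♭ (III), B♭m (iv), Cm (v), D♭ (VI), E♭ (VII).
Triads in C minor (harmonic minor): Cm (i), Ddim (ii°), E♭aug (III+), Fm (iv), G (V), A♭ (VI), Bdim (vii°).
Shared triads with their functions: Fm (i in F minor, iv in C minor); A♭ (III in F minor, VI in C minor); Cm (v in F minor, i in C minor).

Fm, A♭, Cm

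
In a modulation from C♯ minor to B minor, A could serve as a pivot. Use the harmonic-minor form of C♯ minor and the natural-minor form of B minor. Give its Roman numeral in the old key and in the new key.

VI in C♯ minor; VII in B minor

The scale of C♯ minor (harmonic minor) is C♯ D♯ E F♯ G♯ A B♯; A is degree 6, and the triad built there (A-C♯-E) is major, so it is VI.
The scale of B minor (natural minor) is B C♯ D E F♯ G A; A is degree 7, and the triad built there (A-C♯-E) is major, so it is VII.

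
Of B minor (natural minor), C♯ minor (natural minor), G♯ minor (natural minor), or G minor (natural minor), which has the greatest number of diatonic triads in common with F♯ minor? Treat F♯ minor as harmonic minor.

B minor

Triads of F♯ minor (harmonic minor): F♯ minor (i), G♯ diminished (ii°), A augmented (III+), B minor (iv), C♯ major (V), D major (VI), E♯ diminished (vii°).
B minor (natural minor) shares 3: F♯m, Bm, D.
C♯ minor (natural minor) shares 1: F♯m.
G♯ minor (natural minor) shares 0: none.
G minor (natural minor) shares 0: none.
The most common triads (3) are shared with B minor.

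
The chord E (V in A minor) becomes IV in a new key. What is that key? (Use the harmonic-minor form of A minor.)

B major

The numeral IV denotes a major triad on scale degree 4. With E on degree 4, the tonic of the new key is B.
Degree 4 carries a major triad in major keys, so the destination is B major.
Check: the diatonic triads of B major are B (I), C♯m (ii), D♯m (iii), E (IV), F♯ (V), G♯m (vi), A♯dim (vii°) — E is indeed IV.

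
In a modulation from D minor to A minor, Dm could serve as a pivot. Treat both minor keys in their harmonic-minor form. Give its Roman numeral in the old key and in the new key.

The scale of D minor (harmonic minor) is D E F G A Bb C#; D is degree 1, and the triad built there (D-F-A) is minor, so it is i.
The scale of A minor (harmonic minor) is A B C D E F G#; D is degree 4, and the triad built there (D-F-A) is minor, so it is iv.

i in D minor; iv in A minor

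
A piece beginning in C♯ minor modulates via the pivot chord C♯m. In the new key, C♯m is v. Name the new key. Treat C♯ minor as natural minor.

The numeral v denotes a minor triad on scale degree 5. With C♯ on degree 5, the tonic of the new key is F♯.
Degree 5 carries a minor triad in natural-minor keys, so the destination is F♯ minor.
Check: the diatonic triads of F♯ minor (natural minor) are F♯m (i), G♯dim (ii°), A (III), Bm (iv), C♯m (v), D (VI), E (VII) — C♯m is indeed v.

F♯ minor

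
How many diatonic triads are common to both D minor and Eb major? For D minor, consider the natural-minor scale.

Diatonic triads of D minor (natural minor): Dm (i), Edim (ii°), F (III), Gm (iv), Am (v), Bb (VI), C (VII).
Diatonic triads of Eb major: Eb (I), Fm (ii), Gm (iii), Ab (IV), Bb (V), Cm (vi), Ddim (vii°).
Matching root and quality in both lists: Gm, Bb.
That gives 2 common triads.

2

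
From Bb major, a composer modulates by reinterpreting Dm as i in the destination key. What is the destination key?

D minor

The numeral i denotes a minor triad on scale degree 1. With D on degree 1, the tonic of the new key is D.
Degree 1 carries a minor triad in minor keys, so the destination is D minor.
Check: the diatonic triads of D minor (natural minor) are Dm (i), Edim (ii°), F (III), Gm (iv), Am (v), Bb (VI), C (VII) — Dm is indeed i.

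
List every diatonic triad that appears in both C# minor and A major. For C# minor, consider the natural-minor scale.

Triads in C# minor (natural minor): C#m (i), D#dim (ii°), E (III), F#m (iv), G#m (v), A (VI), B (VII).
Triads in A major: A (I), Bm (ii), C#m (iii), D (IV), E (V), F#m (vi), G#dim (vii°).
Shared triads with their functions: C#m (i in C# minor, iii in A major); E (III in C# minor, V in A major); F#m (iv in C# minor, vi in A major); A (VI in C# minor, I in A major).

C#m, E, F#m, A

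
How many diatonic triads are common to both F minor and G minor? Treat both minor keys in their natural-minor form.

Diatonic triads of F minor (natural minor): F minor (i), G diminished (ii°), Ab major (III), Bb minor (iv), C minor (v), Db major (VI), Eb major (VII).
Diatonic triads of G minor (natural minor): G minor (i), A diminished (ii°), Bb major (III), C minor (iv), D minor (v), Eb major (VI), F major (VII).
Matching root and quality in both lists: C minor, Eb major.
That gives 2 common triads.

2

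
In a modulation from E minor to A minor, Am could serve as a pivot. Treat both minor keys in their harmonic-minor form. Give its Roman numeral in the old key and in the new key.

iv in E minor; i in A minor

The scale of E minor (harmonic minor) is E F♯ G A B C D♯; A is degree 4, and the triad built there (A-C-E) is minor, so it is iv.
The scale of A minor (harmonic minor) is A B C D E F G♯; A is degree 1, and the triad built there (A-C-E) is minor, so it is i.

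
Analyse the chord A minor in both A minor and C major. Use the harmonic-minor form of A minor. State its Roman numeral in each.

i in A minor; vi in C major

The scale of A minor (harmonic minor) is A B C D E F G♯; A is degree 1, and the triad built there (A-C-E) is minor, so it is i.
The scale of C major is C D E F G A B; A is degree 6, and the triad built there (A-C-E) is minor, so it is vi.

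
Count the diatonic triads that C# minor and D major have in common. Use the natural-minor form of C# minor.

Diatonic triads of C# minor (natural minor): C# minor (i), D# diminished (ii°), E major (III), F# minor (iv), G# minor (v), A major (VI), B major (VII).
Diatonic triads of D major: D major (I), E minor (ii), F# minor (iii), G major (IV), A major (V), B minor (vi), C# diminished (vii°).
Matching root and quality in both lists: F# minor, A major.
That gives 2 common triads.

2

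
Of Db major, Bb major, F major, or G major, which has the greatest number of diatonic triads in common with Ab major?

Db major

Triads of Ab major: Ab (I), Bbm (ii), Cm (iii), Db (IV), Eb (V), Fm (vi), Gdim (vii°).
Db major shares 4: Ab, Bbm, Db, Fm.
Bb major shares 2: Cm, Eb.
F major shares 0: none.
G major shares 0: none.
The most common triads (4) are shared with Db major.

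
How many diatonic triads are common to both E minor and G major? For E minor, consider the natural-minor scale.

Diatonic triads of E minor (natural minor): E minor (i), F# diminished (ii°), G major (III), A minor (iv), B minor (v), C major (VI), D major (VII).
Diatonic triads of G major: G major (I), A minor (ii), B minor (iii), C major (IV), D major (V), E minor (vi), F# diminished (vii°).
Matching root and quality in both lists: E minor, F# diminished, G major, A minor, B minor, C major, D major.
That gives 7 common triads.

7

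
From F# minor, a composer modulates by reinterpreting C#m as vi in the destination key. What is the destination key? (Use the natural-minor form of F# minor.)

The numeral vi denotes a minor triad on scale degree 6. With C# on degree 6, the tonic of the new key is E.
Degree 6 carries a minor triad in major keys, so the destination is E major.
Check: the diatonic triads of E major are E (I), F#m (ii), G#m (iii), A (IV), B (V), C#m (vi), D#dim (vii°) — C#m is indeed vi.

E major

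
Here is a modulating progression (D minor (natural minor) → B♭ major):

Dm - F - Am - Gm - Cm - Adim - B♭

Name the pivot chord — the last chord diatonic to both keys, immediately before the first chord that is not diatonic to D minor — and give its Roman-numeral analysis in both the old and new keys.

Gm — iv in D minor, vi in B♭ major

Chords diatonic to D minor: Dm, Edim, F, Gm, Am, B♭, C.
Reading the progression, the first chord not in that set is Cm, so the modulation leaves D minor there.
The chord immediately before Cm is Gm, which is diatonic to both keys: iv in D minor and vi in B♭ major.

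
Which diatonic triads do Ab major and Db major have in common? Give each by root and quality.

Triads in Ab major: Ab major (I), Bb minor (ii), C minor (iii), Db major (IV), Eb major (V), F minor (vi), G diminished (vii°).
Triads in Db major: Db major (I), Eb minor (ii), F minor (iii), Gb major (IV), Ab major (V), Bb minor (vi), C diminished (vii°).
Shared triads with their functions: Ab major (I in Ab major, V in Db major); Bb minor (ii in Ab major, vi in Db major); Db major (IV in Ab major, I in Db major); F minor (vi in Ab major, iii in Db major).

Ab, Bbm, Db, Fm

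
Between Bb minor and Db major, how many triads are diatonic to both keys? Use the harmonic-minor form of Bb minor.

Diatonic triads of Bb minor (harmonic minor): Bb minor (i), C diminished (ii°), Db augmented (III+), Eb minor (iv), F major (V), Gb major (VI), A diminished (vii°).
Diatonic triads of Db major: Db major (I), Eb minor (ii), F minor (iii), Gb major (IV), Ab major (V), Bb minor (vi), C diminished (vii°).
Matching root and quality in both lists: Bb minor, C diminished, Eb minor, Gb major.
That gives 4 common triads.

4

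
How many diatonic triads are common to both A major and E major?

Diatonic triads of A major: A (I), Bm (ii), C#m (iii), D (IV), E (V), F#m (vi), G#dim (vii°).
Diatonic triads of E major: E (I), F#m (ii), G#m (iii), A (IV), B (V), C#m (vi), D#dim (vii°).
Matching root and quality in both lists: A, C#m, E, F#m.
That gives 4 common triads.

4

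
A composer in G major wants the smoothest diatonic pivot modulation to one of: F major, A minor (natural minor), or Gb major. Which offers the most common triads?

Triads of G major: G major (I), A minor (ii), B minor (iii), C major (IV), D major (V), E minor (vi), F# diminished (vii°).
F major shares 2: Am, C.
A minor (natural minor) shares 4: G, Am, C, Em.
Gb major shares 0: none.
The most common triads (4) are shared with A minor.

A minor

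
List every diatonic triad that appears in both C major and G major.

C, Em, G, Am

Triads in C major: C major (I), D minor (ii), E minor (iii), F major (IV), G major (V), A minor (vi), B diminished (vii°).
Triads in G major: G major (I), A minor (ii), B minor (iii), C major (IV), D major (V), E minor (vi), F# diminished (vii°).
Shared triads with their functions: C major (I in C major, IV in G major); E minor (iii in C major, vi in G major); G major (V in C major, I in G major); A minor (vi in C major, ii in G major).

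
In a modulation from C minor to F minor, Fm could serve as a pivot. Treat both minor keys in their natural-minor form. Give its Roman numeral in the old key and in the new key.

The scale of C minor (natural minor) is C D E♭ F G A♭ B♭; F is degree 4, and the triad built there (F-A♭-C) is minor, so it is iv.
The scale of F minor (natural minor) is F G A♭ B♭ C D♭ E♭; F is degree 1, and the triad built there (F-A♭-C) is minor, so it is i.

iv in C minor; i in F minor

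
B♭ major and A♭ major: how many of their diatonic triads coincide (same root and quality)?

Diatonic triads of B♭ major: B♭ major (I), C minor (ii), D minor (iii), E♭ major (IV), F major (V), G minor (vi), A diminished (vii°).
Diatonic triads of A♭ major: A♭ major (I), B♭ minor (ii), C minor (iii), D♭ major (IV), E♭ major (V), F minor (vi), G diminished (vii°).
Matching root and quality in both lists: C minor, E♭ major.
That gives 2 common triads.

2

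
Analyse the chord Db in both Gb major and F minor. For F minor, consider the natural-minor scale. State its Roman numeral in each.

The scale of Gb major is Gb Ab Bb Cb Db Eb F; Db is degree 5, and the triad built there (Db-F-Ab) is major, so it is V.
The scale of F minor (natural minor) is F G Ab Bb C Db Eb; Db is degree 6, and the triad built there (Db-F-Ab) is major, so it is VI.

V in Gb major; VI in F minor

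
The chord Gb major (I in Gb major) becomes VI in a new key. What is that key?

The numeral VI denotes a major triad on scale degree 6. With Gb on degree 6, the tonic of the new key is Bb.
Degree 6 carries a major triad in minor keys, so the destination is Bb minor.
Check: the diatonic triads of Bb minor (natural minor) are Bbm (i), Cdim (ii°), Db (III), Ebm (iv), Fm (v), Gb (VI), Ab (VII) — Gb major is indeed VI.

Bb minor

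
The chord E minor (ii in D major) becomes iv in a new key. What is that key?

B minor

The numeral iv denotes a minor triad on scale degree 4. With E on degree 4, the tonic of the new key is B.
Degree 4 carries a minor triad in minor keys, so the destination is B minor.
Check: the diatonic triads of B minor (natural minor) are Bm (i), C#dim (ii°), D (III), Em (iv), F#m (v), G (VI), A (VII) — E minor is indeed iv.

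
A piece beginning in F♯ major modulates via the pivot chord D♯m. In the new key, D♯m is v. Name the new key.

G♯ minor

The numeral v denotes a minor triad on scale degree 5. With D♯ on degree 5, the tonic of the new key is G♯.
Degree 5 carries a minor triad in natural-minor keys, so the destination is G♯ minor.
Check: the diatonic triads of G♯ minor (natural minor) are G♯m (i), A♯dim (ii°), B (III), C♯m (iv), D♯m (v), E (VI), F♯ (VII) — D♯m is indeed v.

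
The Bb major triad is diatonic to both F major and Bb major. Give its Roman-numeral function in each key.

The scale of F major is F G A Bb C D E; Bb is degree 4, and the triad built there (Bb-D-F) is major, so it is IV.
The scale of Bb major is Bb C D Eb F G A; Bb is degree 1, and the triad built there (Bb-D-F) is major, so it is I.

IV in F major; I in Bb major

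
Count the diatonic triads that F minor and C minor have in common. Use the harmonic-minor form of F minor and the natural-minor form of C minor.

1

Diatonic triads of F minor (harmonic minor): Fm (i), Gdim (ii°), A♭aug (III+), B♭m (iv), C (V), D♭ (VI), Edim (vii°).
Diatonic triads of C minor (natural minor): Cm (i), Ddim (ii°), E♭ (III), Fm (iv), Gm (v), A♭ (VI), B♭ (VII).
Matching root and quality in both lists: Fm.
That gives 1 common triad.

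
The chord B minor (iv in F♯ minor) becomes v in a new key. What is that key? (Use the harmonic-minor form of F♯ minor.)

The numeral v denotes a minor triad on scale degree 5. With B on degree 5, the tonic of the new key is E.
Degree 5 carries a minor triad in natural-minor keys, so the destination is E minor.
Check: the diatonic triads of E minor (natural minor) are Em (i), F♯dim (ii°), G (III), Am (iv), Bm (v), C (VI), D (VII) — B minor is indeed v.

E minor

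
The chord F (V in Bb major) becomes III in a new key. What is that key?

The numeral III denotes a major triad on scale degree 3. With F on degree 3, the tonic of the new key is D.
Degree 3 carries a major triad in natural-minor keys, so the destination is D minor.
Check: the diatonic triads of D minor (natural minor) are Dm (i), Edim (ii°), F (III), Gm (iv), Am (v), Bb (VI), C (VII) — F is indeed III.

D minor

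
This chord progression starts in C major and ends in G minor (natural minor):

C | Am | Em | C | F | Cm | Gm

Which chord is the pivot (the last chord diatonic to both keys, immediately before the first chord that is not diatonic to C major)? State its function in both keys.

F — IV in C major, VII in G minor

Chords diatonic to C major: C, Dm, Em, F, G, Am, Bdim.
Reading the progression, the first chord not in that set is Cm, so the modulation leaves C major there.
The chord immediately before Cm is F, which is diatonic to both keys: IV in C major and VII in G minor.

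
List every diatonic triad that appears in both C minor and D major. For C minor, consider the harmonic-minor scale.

Triads in C minor (harmonic minor): C minor (i), D diminished (ii°), Eb augmented (III+), F minor (iv), G major (V), Ab major (VI), B diminished (vii°).
Triads in D major: D major (I), E minor (ii), F# minor (iii), G major (IV), A major (V), B minor (vi), C# diminished (vii°).
Shared triads with their functions: G major (V in C minor, IV in D major).

G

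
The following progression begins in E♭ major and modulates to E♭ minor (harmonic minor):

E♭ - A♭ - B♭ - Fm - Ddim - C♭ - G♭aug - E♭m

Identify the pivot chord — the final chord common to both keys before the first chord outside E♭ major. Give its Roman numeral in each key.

Chords diatonic to E♭ major: E♭, Fm, Gm, A♭, B♭, Cm, Ddim.
Reading the progression, the first chord not in that set is C♭, so the modulation leaves E♭ major there.
The chord immediately before C♭ is Ddim, which is diatonic to both keys: vii° in E♭ major and vii° in E♭ minor.

Ddim — vii° in E♭ major, vii° in E♭ minor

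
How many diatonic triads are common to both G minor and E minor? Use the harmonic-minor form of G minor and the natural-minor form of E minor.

2

Diatonic triads of G minor (harmonic minor): G minor (i), A diminished (ii°), Bb augmented (III+), C minor (iv), D major (V), Eb major (VI), F# diminished (vii°).
Diatonic triads of E minor (natural minor): E minor (i), F# diminished (ii°), G major (III), A minor (iv), B minor (v), C major (VI), D major (VII).
Matching root and quality in both lists: D major, F# diminished.
That gives 2 common triads.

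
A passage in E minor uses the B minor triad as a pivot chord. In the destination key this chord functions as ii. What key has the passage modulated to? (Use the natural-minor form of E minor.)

A major

The numeral ii denotes a minor triad on scale degree 2. With B on degree 2, the tonic of the new key is A.
Degree 2 carries a minor triad in major keys, so the destination is A major.
Check: the diatonic triads of A major are A (I), Bm (ii), C♯m (iii), D (IV), E (V), F♯m (vi), G♯dim (vii°) — B minor is indeed ii.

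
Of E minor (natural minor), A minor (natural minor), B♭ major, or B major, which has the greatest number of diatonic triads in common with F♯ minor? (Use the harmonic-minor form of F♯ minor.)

E minor

Triads of F♯ minor (harmonic minor): F♯ minor (i), G♯ diminished (ii°), A augmented (III+), B minor (iv), C♯ major (V), D major (VI), E♯ diminished (vii°).
E minor (natural minor) shares 2: Bm, D.
A minor (natural minor) shares 0: none.
B♭ major shares 0: none.
B major shares 0: none.
The most common triads (2) are shared with E minor.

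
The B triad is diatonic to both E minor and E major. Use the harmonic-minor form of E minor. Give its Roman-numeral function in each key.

The scale of E minor (harmonic minor) is E F# G A B C D#; B is degree 5, and the triad built there (B-D#-F#) is major, so it is V.
The scale of E major is E F# G# A B C# D#; B is degree 5, and the triad built there (B-D#-F#) is major, so it is V.

V in E minor; V in E major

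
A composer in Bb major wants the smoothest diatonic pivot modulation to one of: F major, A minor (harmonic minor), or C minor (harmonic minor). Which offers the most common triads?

Triads of Bb major: Bb major (I), C minor (ii), D minor (iii), Eb major (IV), F major (V), G minor (vi), A diminished (vii°).
F major shares 4: Bb, Dm, F, Gm.
A minor (harmonic minor) shares 2: Dm, F.
C minor (harmonic minor) shares 1: Cm.
The most common triads (4) are shared with F major.

F major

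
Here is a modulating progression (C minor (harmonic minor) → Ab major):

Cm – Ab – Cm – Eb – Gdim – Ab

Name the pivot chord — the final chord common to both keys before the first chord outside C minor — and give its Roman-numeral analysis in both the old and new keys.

Cm — i in C minor, iii in Ab major

Chords diatonic to C minor: Cm, Ddim, Ebaug, Fm, G, Ab, Bdim.
Reading the progression, the first chord not in that set is Eb, so the modulation leaves C minor there.
The chord immediately before Eb is Cm, which is diatonic to both keys: i in C minor and iii in Ab major.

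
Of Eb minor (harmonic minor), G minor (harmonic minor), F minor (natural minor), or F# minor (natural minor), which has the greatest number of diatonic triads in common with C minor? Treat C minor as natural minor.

F minor

Triads of C minor (natural minor): Cm (i), Ddim (ii°), Eb (III), Fm (iv), Gm (v), Ab (VI), Bb (VII).
Eb minor (harmonic minor) shares 2: Ddim, Bb.
G minor (harmonic minor) shares 3: Cm, Eb, Gm.
F minor (natural minor) shares 4: Cm, Eb, Fm, Ab.
F# minor (natural minor) shares 0: none.
The most common triads (4) are shared with F minor.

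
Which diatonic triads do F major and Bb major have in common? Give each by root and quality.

Triads in F major: F (I), Gm (ii), Am (iii), Bb (IV), C (V), Dm (vi), Edim (vii°).
Triads in Bb major: Bb (I), Cm (ii), Dm (iii), Eb (IV), F (V), Gm (vi), Adim (vii°).
Shared triads with their functions: F (I in F major, V in Bb major); Gm (ii in F major, vi in Bb major); Bb (IV in F major, I in Bb major); Dm (vi in F major, iii in Bb major).

F, Gm, Bb, Dm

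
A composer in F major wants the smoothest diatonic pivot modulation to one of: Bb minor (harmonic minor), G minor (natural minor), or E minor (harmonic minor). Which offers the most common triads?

G minor

Triads of F major: F major (I), G minor (ii), A minor (iii), Bb major (IV), C major (V), D minor (vi), E diminished (vii°).
Bb minor (harmonic minor) shares 1: F.
G minor (natural minor) shares 4: F, Gm, Bb, Dm.
E minor (harmonic minor) shares 2: Am, C.
The most common triads (4) are shared with G minor.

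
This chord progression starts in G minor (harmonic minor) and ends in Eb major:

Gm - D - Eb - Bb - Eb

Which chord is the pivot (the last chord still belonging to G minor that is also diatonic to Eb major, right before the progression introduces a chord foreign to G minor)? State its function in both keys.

Chords diatonic to G minor: Gm, Adim, Bbaug, Cm, D, Eb, F#dim.
Reading the progression, the first chord not in that set is Bb, so the modulation leaves G minor there.
The chord immediately before Bb is Eb, which is diatonic to both keys: VI in G minor and I in Eb major.

Eb — VI in G minor, I in Eb major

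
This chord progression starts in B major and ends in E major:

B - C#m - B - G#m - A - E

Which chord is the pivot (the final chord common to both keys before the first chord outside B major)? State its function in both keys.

Chords diatonic to B major: B, C#m, D#m, E, F#, G#m, A#dim.
Reading the progression, the first chord not in that set is A, so the modulation leaves B major there.
The chord immediately before A is G#m, which is diatonic to both keys: vi in B major and iii in E major.

G#m — vi in B major, iii in E major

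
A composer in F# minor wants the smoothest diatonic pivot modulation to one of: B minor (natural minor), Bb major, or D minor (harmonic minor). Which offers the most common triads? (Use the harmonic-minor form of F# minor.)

Triads of F# minor (harmonic minor): F# minor (i), G# diminished (ii°), A augmented (III+), B minor (iv), C# major (V), D major (VI), E# diminished (vii°).
B minor (natural minor) shares 3: F#m, Bm, D.
Bb major shares 0: none.
D minor (harmonic minor) shares 0: none.
The most common triads (3) are shared with B minor.

B minor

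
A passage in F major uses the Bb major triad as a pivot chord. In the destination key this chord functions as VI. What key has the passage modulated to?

D minor

The numeral VI denotes a major triad on scale degree 6. With Bb on degree 6, the tonic of the new key is D.
Degree 6 carries a major triad in minor keys, so the destination is D minor.
Check: the diatonic triads of D minor (natural minor) are Dm (i), Edim (ii°), F (III), Gm (iv), Am (v), Bb (VI), C (VII) — Bb major is indeed VI.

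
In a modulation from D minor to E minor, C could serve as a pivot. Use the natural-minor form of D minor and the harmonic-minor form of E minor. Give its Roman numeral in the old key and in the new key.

The scale of D minor (natural minor) is D E F G A B♭ C; C is degree 7, and the triad built there (C-E-G) is major, so it is VII.
The scale of E minor (harmonic minor) is E F♯ G A B C D♯; C is degree 6, and the triad built there (C-E-G) is major, so it is VI.

VII in D minor; VI in E minor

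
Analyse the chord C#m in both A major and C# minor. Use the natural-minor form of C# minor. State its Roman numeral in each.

The scale of A major is A B C# D E F# G#; C# is degree 3, and the triad built there (C#-E-G#) is minor, so it is iii.
The scale of C# minor (natural minor) is C# D# E F# G# A B; C# is degree 1, and the triad built there (C#-E-G#) is minor, so it is i.

iii in A major; i in C# minor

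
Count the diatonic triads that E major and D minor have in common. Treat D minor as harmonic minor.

Diatonic triads of E major: E (I), F#m (ii), G#m (iii), A (IV), B (V), C#m (vi), D#dim (vii°).
Diatonic triads of D minor (harmonic minor): Dm (i), Edim (ii°), Faug (III+), Gm (iv), A (V), Bb (VI), C#dim (vii°).
Matching root and quality in both lists: A.
That gives 1 common triad.

1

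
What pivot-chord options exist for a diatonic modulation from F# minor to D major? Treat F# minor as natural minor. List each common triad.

Triads in F# minor (natural minor): F#m (i), G#dim (ii°), A (III), Bm (iv), C#m (v), D (VI), E (VII).
Triads in D major: D (I), Em (ii), F#m (iii), G (IV), A (V), Bm (vi), C#dim (vii°).
Shared triads with their functions: F#m (i in F# minor, iii in D major); A (III in F# minor, V in D major); Bm (iv in F# minor, vi in D major); D (VI in F# minor, I in D major).

F#m, A, Bm, D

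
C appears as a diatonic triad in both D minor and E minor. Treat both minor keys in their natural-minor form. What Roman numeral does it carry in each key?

The scale of D minor (natural minor) is D E F G A Bb C; C is degree 7, and the triad built there (C-E-G) is major, so it is VII.
The scale of E minor (natural minor) is E F# G A B C D; C is degree 6, and the triad built there (C-E-G) is major, so it is VI.

VII in D minor; VI in E minor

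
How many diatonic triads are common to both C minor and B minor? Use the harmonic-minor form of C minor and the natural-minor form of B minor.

1

Diatonic triads of C minor (harmonic minor): Cm (i), Ddim (ii°), Ebaug (III+), Fm (iv), G (V), Ab (VI), Bdim (vii°).
Diatonic triads of B minor (natural minor): Bm (i), C#dim (ii°), D (III), Em (iv), F#m (v), G (VI), A (VII).
Matching root and quality in both lists: G.
That gives 1 common triad.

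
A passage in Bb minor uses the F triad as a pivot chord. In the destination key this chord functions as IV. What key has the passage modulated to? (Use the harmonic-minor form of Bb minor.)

C major

The numeral IV denotes a major triad on scale degree 4. With F on degree 4, the tonic of the new key is C.
Degree 4 carries a major triad in major keys, so the destination is C major.
Check: the diatonic triads of C major are C (I), Dm (ii), Em (iii), F (IV), G (V), Am (vi), Bdim (vii°) — F is indeed IV.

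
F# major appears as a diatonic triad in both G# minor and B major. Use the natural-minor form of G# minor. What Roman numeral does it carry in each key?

VII in G# minor; V in B major

The scale of G# minor (natural minor) is G# A# B C# D# E F#; F# is degree 7, and the triad built there (F#-A#-C#) is major, so it is VII.
The scale of B major is B C# D# E F# G# A#; F# is degree 5, and the triad built there (F#-A#-C#) is major, so it is V.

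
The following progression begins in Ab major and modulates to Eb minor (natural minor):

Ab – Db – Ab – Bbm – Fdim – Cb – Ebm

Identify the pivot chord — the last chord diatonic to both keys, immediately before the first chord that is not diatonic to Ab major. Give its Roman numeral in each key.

Bbm — ii in Ab major, v in Eb minor

Chords diatonic to Ab major: Ab, Bbm, Cm, Db, Eb, Fm, Gdim.
Reading the progression, the first chord not in that set is Fdim, so the modulation leaves Ab major there.
The chord immediately before Fdim is Bbm, which is diatonic to both keys: ii in Ab major and v in Eb minor.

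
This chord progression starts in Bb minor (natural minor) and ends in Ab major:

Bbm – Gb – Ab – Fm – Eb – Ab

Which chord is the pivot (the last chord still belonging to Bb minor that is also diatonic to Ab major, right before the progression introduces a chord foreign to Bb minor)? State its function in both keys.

Fm — v in Bb minor, vi in Ab major

Chords diatonic to Bb minor: Bbm, Cdim, Db, Ebm, Fm, Gb, Ab.
Reading the progression, the first chord not in that set is Eb, so the modulation leaves Bb minor there.
The chord immediately before Eb is Fm, which is diatonic to both keys: v in Bb minor and vi in Ab major.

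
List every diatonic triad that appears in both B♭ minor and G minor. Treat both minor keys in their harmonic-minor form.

Triads in B♭ minor (harmonic minor): B♭m (i), Cdim (ii°), D♭aug (III+), E♭m (iv), F (V), G♭ (VI), Adim (vii°).
Triads in G minor (harmonic minor): Gm (i), Adim (ii°), B♭aug (III+), Cm (iv), D (V), E♭ (VI), F♯dim (vii°).
Shared triads with their functions: Adim (vii° in B♭ minor, ii° in G minor).

Adim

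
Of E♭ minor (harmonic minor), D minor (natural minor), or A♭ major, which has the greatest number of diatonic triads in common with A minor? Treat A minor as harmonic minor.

D minor

Triads of A minor (harmonic minor): A minor (i), B diminished (ii°), C augmented (III+), D minor (iv), E major (V), F major (VI), G♯ diminished (vii°).
E♭ minor (harmonic minor) shares 0: none.
D minor (natural minor) shares 3: Am, Dm, F.
A♭ major shares 0: none.
The most common triads (3) are shared with D minor.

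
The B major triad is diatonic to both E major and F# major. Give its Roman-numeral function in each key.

V in E major; IV in F# major

The scale of E major is E F# G# A B C# D#; B is degree 5, and the triad built there (B-D#-F#) is major, so it is V.
The scale of F# major is F# G# A# B C# D# E#; B is degree 4, and the triad built there (B-D#-F#) is major, so it is IV.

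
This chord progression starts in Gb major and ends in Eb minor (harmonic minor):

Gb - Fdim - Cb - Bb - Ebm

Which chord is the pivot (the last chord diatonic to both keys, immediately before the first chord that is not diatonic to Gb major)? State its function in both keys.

Cb — IV in Gb major, VI in Eb minor

Chords diatonic to Gb major: Gb, Abm, Bbm, Cb, Db, Ebm, Fdim.
Reading the progression, the first chord not in that set is Bb, so the modulation leaves Gb major there.
The chord immediately before Bb is Cb, which is diatonic to both keys: IV in Gb major and VI in Eb minor.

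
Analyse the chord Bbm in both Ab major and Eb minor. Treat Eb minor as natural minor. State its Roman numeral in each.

The scale of Ab major is Ab Bb C Db Eb F G; Bb is degree 2, and the triad built there (Bb-Db-F) is minor, so it is ii.
The scale of Eb minor (natural minor) is Eb F Gb Ab Bb Cb Db; Bb is degree 5, and the triad built there (Bb-Db-F) is minor, so it is v.

ii in Ab major; v in Eb minor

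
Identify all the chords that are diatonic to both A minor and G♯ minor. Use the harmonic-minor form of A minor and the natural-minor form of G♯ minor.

E

Triads in A minor (harmonic minor): Am (i), Bdim (ii°), Caug (III+), Dm (iv), E (V), F (VI), G♯dim (vii°).
Triads in G♯ minor (natural minor): G♯m (i), A♯dim (ii°), B (III), C♯m (iv), D♯m (v), E (VI), F♯ (VII).
Shared triads with their functions: E (V in A minor, VI in G♯ minor).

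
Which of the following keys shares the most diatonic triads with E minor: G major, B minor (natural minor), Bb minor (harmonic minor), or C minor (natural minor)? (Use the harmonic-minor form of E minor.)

Triads of E minor (harmonic minor): E minor (i), F# diminished (ii°), G augmented (III+), A minor (iv), B major (V), C major (VI), D# diminished (vii°).
G major shares 4: Em, F#dim, Am, C.
B minor (natural minor) shares 1: Em.
Bb minor (harmonic minor) shares 0: none.
C minor (natural minor) shares 0: none.
The most common triads (4) are shared with G major.

G major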